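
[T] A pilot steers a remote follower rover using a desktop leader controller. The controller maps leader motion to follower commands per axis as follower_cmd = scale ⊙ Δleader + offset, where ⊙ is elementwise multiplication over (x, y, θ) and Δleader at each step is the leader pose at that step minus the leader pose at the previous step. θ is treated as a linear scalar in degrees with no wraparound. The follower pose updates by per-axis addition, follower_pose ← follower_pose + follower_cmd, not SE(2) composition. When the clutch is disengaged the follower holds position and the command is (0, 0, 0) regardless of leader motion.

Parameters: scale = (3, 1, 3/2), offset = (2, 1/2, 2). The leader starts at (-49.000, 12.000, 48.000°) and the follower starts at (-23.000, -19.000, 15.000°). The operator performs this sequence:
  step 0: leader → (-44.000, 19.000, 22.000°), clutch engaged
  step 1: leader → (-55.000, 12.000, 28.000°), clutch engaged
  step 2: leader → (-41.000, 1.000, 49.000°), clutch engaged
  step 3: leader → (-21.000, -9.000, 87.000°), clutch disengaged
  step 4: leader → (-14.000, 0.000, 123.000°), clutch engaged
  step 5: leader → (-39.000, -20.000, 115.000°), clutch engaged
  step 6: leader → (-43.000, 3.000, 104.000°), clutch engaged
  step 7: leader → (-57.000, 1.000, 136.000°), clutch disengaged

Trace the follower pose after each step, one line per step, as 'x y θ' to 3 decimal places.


-6.000 -11.500 -22.000
-37.000 -18.000 -11.000
7.000 -28.500 22.500
7.000 -28.500 22.500
30.000 -19.000 78.500
-43.000 -38.500 68.500
-53.000 -15.000 54.000
-53.000 -15.000 54.000

step 0: Δleader=(5.000, 7.000, -26.000°), engaged; cmd=(17.000, 7.500, -37.000°) → follower=(-6.000, -11.500, -22.000°)
step 1: Δleader=(-11.000, -7.000, 6.000°), engaged; cmd=(-31.000, -6.500, 11.000°) → follower=(-37.000, -18.000, -11.000°)
step 2: Δleader=(14.000, -11.000, 21.000°), engaged; cmd=(44.000, -10.500, 33.500°) → follower=(7.000, -28.500, 22.500°)
step 3: Δleader=(20.000, -10.000, 38.000°), disengaged; cmd=(0,0,0) → follower holds at (7.000, -28.500, 22.500°)
step 4: Δleader=(7.000, 9.000, 36.000°), engaged; cmd=(23.000, 9.500, 56.000°) → follower=(30.000, -19.000, 78.500°)
step 5: Δleader=(-25.000, -20.000, -8.000°), engaged; cmd=(-73.000, -19.500, -10.000°) → follower=(-43.000, -38.500, 68.500°)
step 6: Δleader=(-4.000, 23.000, -11.000°), engaged; cmd=(-10.000, 23.500, -14.500°) → follower=(-53.000, -15.000, 54.000°)
step 7: Δleader=(-14.000, -2.000, 32.000°), disengaged; cmd=(0,0,0) → follower holds at (-53.000, -15.000, 54.000°)


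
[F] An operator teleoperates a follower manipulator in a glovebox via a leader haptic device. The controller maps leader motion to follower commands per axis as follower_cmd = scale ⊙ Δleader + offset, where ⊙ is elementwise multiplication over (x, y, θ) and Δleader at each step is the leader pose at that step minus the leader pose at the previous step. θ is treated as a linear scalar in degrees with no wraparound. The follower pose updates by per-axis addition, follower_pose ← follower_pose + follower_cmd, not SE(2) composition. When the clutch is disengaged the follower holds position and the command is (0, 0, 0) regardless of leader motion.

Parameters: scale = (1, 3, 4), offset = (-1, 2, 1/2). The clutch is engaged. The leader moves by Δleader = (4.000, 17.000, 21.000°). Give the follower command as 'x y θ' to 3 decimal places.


3.000 53.000 84.500

axis x: 1·4.000 + -1 = 3.000
axis y: 3·17.000 + 2 = 53.000
axis θ: 4·21.000 + 1/2 = 84.500


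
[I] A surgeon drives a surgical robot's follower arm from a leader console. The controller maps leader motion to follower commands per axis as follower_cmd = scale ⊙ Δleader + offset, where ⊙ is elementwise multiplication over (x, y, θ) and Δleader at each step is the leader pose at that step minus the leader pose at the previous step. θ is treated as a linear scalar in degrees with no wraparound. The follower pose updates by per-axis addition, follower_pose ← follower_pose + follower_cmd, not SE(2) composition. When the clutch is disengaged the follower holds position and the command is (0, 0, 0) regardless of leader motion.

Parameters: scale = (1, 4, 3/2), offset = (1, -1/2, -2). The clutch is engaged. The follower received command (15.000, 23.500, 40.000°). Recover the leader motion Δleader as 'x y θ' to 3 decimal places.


axis x: (15.000 − 1) / (1) = 14.000
axis y: (23.500 − -1/2) / (4) = 6.000
axis θ: (40.000 − -2) / (3/2) = 28.000

14.000 6.000 28.000


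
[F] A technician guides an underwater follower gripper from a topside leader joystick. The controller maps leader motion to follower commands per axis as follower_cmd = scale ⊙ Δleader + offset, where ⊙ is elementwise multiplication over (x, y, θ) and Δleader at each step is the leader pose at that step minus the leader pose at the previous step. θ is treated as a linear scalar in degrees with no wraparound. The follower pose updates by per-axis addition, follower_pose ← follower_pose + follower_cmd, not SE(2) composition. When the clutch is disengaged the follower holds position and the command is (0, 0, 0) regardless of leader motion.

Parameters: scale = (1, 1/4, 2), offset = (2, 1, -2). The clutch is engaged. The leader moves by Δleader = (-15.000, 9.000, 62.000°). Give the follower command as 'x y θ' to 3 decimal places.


-13.000 3.250 122.000

axis x: 1·-15.000 + 2 = -13.000
axis y: 1/4·9.000 + 1 = 3.250
axis θ: 2·62.000 + -2 = 122.000


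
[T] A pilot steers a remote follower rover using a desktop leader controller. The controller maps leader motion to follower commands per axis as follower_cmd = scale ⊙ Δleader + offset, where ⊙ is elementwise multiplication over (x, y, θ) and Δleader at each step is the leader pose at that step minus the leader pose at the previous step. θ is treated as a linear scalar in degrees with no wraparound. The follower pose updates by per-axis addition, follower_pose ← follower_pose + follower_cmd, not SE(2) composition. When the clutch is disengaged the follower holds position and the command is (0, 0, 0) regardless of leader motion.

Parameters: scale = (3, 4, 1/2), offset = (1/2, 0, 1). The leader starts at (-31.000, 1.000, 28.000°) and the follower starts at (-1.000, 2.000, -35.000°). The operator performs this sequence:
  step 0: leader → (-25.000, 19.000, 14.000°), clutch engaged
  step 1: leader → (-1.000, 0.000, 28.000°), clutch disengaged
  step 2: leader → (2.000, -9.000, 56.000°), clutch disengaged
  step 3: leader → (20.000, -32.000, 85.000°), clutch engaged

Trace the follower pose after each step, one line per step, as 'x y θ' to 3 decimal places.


17.500 74.000 -41.000
17.500 74.000 -41.000
17.500 74.000 -41.000
72.000 -18.000 -25.500

step 0: Δleader=(6.000, 18.000, -14.000°), engaged; cmd=(18.500, 72.000, -6.000°) → follower=(17.500, 74.000, -41.000°)
step 1: Δleader=(24.000, -19.000, 14.000°), disengaged; cmd=(0,0,0) → follower holds at (17.500, 74.000, -41.000°)
step 2: Δleader=(3.000, -9.000, 28.000°), disengaged; cmd=(0,0,0) → follower holds at (17.500, 74.000, -41.000°)
step 3: Δleader=(18.000, -23.000, 29.000°), engaged; cmd=(54.500, -92.000, 15.500°) → follower=(72.000, -18.000, -25.500°)


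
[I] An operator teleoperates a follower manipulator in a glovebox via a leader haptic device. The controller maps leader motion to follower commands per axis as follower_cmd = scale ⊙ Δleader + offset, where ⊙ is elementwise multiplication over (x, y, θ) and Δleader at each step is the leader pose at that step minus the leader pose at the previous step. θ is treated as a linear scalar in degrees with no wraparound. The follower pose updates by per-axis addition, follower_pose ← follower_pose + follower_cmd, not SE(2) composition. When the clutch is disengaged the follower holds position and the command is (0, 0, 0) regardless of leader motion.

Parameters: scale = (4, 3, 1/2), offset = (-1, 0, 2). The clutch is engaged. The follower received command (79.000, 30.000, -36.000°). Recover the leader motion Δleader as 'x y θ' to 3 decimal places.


axis x: (79.000 − -1) / (4) = 20.000
axis y: (30.000 − 0) / (3) = 10.000
axis θ: (-36.000 − 2) / (1/2) = -76.000

20.000 10.000 -76.000


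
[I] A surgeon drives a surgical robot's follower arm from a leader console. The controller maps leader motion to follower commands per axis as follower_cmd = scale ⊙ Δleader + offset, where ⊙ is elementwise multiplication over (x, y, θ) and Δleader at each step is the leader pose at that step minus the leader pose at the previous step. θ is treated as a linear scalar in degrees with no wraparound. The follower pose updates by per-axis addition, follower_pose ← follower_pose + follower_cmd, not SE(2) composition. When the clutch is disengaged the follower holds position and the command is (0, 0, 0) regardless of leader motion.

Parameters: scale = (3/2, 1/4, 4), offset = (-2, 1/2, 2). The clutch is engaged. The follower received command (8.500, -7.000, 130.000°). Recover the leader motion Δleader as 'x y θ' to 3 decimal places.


axis x: (8.500 − -2) / (3/2) = 7.000
axis y: (-7.000 − 1/2) / (1/4) = -30.000
axis θ: (130.000 − 2) / (4) = 32.000

7.000 -30.000 32.000


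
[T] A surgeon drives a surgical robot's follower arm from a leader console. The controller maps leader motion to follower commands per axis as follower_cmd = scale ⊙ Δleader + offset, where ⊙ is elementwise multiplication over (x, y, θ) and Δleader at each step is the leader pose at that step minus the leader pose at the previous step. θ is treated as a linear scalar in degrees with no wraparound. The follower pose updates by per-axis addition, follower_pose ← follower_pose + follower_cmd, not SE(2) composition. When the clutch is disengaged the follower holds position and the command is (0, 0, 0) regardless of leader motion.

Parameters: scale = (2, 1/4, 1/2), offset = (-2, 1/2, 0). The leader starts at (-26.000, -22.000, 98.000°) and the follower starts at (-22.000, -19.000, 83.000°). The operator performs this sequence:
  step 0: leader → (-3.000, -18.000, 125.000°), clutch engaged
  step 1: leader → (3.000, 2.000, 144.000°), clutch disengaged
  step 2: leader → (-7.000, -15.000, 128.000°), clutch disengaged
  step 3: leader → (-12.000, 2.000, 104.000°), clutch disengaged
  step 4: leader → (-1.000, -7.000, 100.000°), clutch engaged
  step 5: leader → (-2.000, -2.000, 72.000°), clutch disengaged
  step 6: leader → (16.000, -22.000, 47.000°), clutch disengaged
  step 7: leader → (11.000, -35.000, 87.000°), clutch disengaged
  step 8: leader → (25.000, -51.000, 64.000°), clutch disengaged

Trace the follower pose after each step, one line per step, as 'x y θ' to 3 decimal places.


22.000 -17.500 96.500
22.000 -17.500 96.500
22.000 -17.500 96.500
22.000 -17.500 96.500
42.000 -19.250 94.500
42.000 -19.250 94.500
42.000 -19.250 94.500
42.000 -19.250 94.500
42.000 -19.250 94.500

step 0: Δleader=(23.000, 4.000, 27.000°), engaged; cmd=(44.000, 1.500, 13.500°) → follower=(22.000, -17.500, 96.500°)
step 1: Δleader=(6.000, 20.000, 19.000°), disengaged; cmd=(0,0,0) → follower holds at (22.000, -17.500, 96.500°)
step 2: Δleader=(-10.000, -17.000, -16.000°), disengaged; cmd=(0,0,0) → follower holds at (22.000, -17.500, 96.500°)
step 3: Δleader=(-5.000, 17.000, -24.000°), disengaged; cmd=(0,0,0) → follower holds at (22.000, -17.500, 96.500°)
step 4: Δleader=(11.000, -9.000, -4.000°), engaged; cmd=(20.000, -1.750, -2.000°) → follower=(42.000, -19.250, 94.500°)
step 5: Δleader=(-1.000, 5.000, -28.000°), disengaged; cmd=(0,0,0) → follower holds at (42.000, -19.250, 94.500°)
step 6: Δleader=(18.000, -20.000, -25.000°), disengaged; cmd=(0,0,0) → follower holds at (42.000, -19.250, 94.500°)
step 7: Δleader=(-5.000, -13.000, 40.000°), disengaged; cmd=(0,0,0) → follower holds at (42.000, -19.250, 94.500°)
step 8: Δleader=(14.000, -16.000, -23.000°), disengaged; cmd=(0,0,0) → follower holds at (42.000, -19.250, 94.500°)


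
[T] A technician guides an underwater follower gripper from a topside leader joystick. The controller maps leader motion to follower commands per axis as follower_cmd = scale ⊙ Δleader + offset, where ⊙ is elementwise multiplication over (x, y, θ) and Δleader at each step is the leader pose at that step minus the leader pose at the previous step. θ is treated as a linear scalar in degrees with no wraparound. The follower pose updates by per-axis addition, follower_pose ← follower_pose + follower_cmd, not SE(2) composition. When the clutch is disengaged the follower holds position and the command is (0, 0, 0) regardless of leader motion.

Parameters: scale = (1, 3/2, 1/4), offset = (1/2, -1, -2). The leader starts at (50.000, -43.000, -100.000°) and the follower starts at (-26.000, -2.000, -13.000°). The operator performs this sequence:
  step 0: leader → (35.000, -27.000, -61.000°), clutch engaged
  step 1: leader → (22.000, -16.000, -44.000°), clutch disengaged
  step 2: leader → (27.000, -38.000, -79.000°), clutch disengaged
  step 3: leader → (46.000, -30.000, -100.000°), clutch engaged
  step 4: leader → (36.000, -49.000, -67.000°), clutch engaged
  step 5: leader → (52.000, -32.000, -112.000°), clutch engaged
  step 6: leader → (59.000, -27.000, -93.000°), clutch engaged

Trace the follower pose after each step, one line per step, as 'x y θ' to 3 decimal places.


-40.500 21.000 -5.250
-40.500 21.000 -5.250
-40.500 21.000 -5.250
-21.000 32.000 -12.500
-30.500 2.500 -6.250
-14.000 27.000 -19.500
-6.500 33.500 -16.750

step 0: Δleader=(-15.000, 16.000, 39.000°), engaged; cmd=(-14.500, 23.000, 7.750°) → follower=(-40.500, 21.000, -5.250°)
step 1: Δleader=(-13.000, 11.000, 17.000°), disengaged; cmd=(0,0,0) → follower holds at (-40.500, 21.000, -5.250°)
step 2: Δleader=(5.000, -22.000, -35.000°), disengaged; cmd=(0,0,0) → follower holds at (-40.500, 21.000, -5.250°)
step 3: Δleader=(19.000, 8.000, -21.000°), engaged; cmd=(19.500, 11.000, -7.250°) → follower=(-21.000, 32.000, -12.500°)
step 4: Δleader=(-10.000, -19.000, 33.000°), engaged; cmd=(-9.500, -29.500, 6.250°) → follower=(-30.500, 2.500, -6.250°)
step 5: Δleader=(16.000, 17.000, -45.000°), engaged; cmd=(16.500, 24.500, -13.250°) → follower=(-14.000, 27.000, -19.500°)
step 6: Δleader=(7.000, 5.000, 19.000°), engaged; cmd=(7.500, 6.500, 2.750°) → follower=(-6.500, 33.500, -16.750°)


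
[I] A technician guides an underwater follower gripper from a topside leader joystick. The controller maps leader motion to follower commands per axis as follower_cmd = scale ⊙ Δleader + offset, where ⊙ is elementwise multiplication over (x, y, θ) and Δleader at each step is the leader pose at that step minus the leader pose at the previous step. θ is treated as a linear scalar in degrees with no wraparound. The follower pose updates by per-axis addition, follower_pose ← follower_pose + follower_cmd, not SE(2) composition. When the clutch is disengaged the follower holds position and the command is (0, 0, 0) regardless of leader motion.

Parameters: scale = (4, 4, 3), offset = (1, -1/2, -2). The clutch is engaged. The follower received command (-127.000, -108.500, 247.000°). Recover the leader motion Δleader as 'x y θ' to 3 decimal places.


axis x: (-127.000 − 1) / (4) = -32.000
axis y: (-108.500 − -1/2) / (4) = -27.000
axis θ: (247.000 − -2) / (3) = 83.000

-32.000 -27.000 83.000


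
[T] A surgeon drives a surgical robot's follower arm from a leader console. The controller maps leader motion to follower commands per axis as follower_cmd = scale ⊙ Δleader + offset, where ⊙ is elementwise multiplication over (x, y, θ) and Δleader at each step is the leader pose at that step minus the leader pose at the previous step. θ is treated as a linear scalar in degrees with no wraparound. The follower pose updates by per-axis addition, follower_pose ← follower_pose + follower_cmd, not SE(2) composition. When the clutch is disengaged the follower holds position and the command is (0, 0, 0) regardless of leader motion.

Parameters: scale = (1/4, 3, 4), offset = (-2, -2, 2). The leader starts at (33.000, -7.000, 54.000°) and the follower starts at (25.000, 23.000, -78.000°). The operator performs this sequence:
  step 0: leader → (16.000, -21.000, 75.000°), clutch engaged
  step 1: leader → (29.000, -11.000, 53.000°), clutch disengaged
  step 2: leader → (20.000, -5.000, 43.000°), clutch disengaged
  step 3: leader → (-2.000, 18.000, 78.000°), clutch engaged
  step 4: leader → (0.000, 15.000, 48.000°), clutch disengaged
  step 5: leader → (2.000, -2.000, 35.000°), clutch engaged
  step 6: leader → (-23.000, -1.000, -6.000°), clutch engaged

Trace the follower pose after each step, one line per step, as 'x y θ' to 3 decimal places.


step 0: Δleader=(-17.000, -14.000, 21.000°), engaged; cmd=(-6.250, -44.000, 86.000°) → follower=(18.750, -21.000, 8.000°)
step 1: Δleader=(13.000, 10.000, -22.000°), disengaged; cmd=(0,0,0) → follower holds at (18.750, -21.000, 8.000°)
step 2: Δleader=(-9.000, 6.000, -10.000°), disengaged; cmd=(0,0,0) → follower holds at (18.750, -21.000, 8.000°)
step 3: Δleader=(-22.000, 23.000, 35.000°), engaged; cmd=(-7.500, 67.000, 142.000°) → follower=(11.250, 46.000, 150.000°)
step 4: Δleader=(2.000, -3.000, -30.000°), disengaged; cmd=(0,0,0) → follower holds at (11.250, 46.000, 150.000°)
step 5: Δleader=(2.000, -17.000, -13.000°), engaged; cmd=(-1.500, -53.000, -50.000°) → follower=(9.750, -7.000, 100.000°)
step 6: Δleader=(-25.000, 1.000, -41.000°), engaged; cmd=(-8.250, 1.000, -162.000°) → follower=(1.500, -6.000, -62.000°)

18.750 -21.000 8.000
18.750 -21.000 8.000
18.750 -21.000 8.000
11.250 46.000 150.000
11.250 46.000 150.000
9.750 -7.000 100.000
1.500 -6.000 -62.000


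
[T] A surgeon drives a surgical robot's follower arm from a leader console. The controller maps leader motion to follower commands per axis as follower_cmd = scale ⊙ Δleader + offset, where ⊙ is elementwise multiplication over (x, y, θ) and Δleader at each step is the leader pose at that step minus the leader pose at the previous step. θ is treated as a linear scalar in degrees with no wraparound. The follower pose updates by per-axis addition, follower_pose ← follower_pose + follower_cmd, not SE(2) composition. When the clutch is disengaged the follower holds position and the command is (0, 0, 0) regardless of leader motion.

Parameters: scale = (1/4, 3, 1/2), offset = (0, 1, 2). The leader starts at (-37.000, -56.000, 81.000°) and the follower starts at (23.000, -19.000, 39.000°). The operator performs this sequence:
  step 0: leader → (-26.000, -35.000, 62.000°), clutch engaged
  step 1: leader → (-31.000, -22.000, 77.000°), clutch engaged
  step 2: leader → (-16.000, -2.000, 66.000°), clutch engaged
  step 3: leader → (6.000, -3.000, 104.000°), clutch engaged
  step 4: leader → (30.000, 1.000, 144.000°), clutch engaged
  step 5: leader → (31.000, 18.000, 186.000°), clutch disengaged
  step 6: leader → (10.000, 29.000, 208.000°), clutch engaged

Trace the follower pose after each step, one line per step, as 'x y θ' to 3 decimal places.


25.750 45.000 31.500
24.500 85.000 41.000
28.250 146.000 37.500
33.750 144.000 58.500
39.750 157.000 80.500
39.750 157.000 80.500
34.500 191.000 93.500

step 0: Δleader=(11.000, 21.000, -19.000°), engaged; cmd=(2.750, 64.000, -7.500°) → follower=(25.750, 45.000, 31.500°)
step 1: Δleader=(-5.000, 13.000, 15.000°), engaged; cmd=(-1.250, 40.000, 9.500°) → follower=(24.500, 85.000, 41.000°)
step 2: Δleader=(15.000, 20.000, -11.000°), engaged; cmd=(3.750, 61.000, -3.500°) → follower=(28.250, 146.000, 37.500°)
step 3: Δleader=(22.000, -1.000, 38.000°), engaged; cmd=(5.500, -2.000, 21.000°) → follower=(33.750, 144.000, 58.500°)
step 4: Δleader=(24.000, 4.000, 40.000°), engaged; cmd=(6.000, 13.000, 22.000°) → follower=(39.750, 157.000, 80.500°)
step 5: Δleader=(1.000, 17.000, 42.000°), disengaged; cmd=(0,0,0) → follower holds at (39.750, 157.000, 80.500°)
step 6: Δleader=(-21.000, 11.000, 22.000°), engaged; cmd=(-5.250, 34.000, 13.000°) → follower=(34.500, 191.000, 93.500°)


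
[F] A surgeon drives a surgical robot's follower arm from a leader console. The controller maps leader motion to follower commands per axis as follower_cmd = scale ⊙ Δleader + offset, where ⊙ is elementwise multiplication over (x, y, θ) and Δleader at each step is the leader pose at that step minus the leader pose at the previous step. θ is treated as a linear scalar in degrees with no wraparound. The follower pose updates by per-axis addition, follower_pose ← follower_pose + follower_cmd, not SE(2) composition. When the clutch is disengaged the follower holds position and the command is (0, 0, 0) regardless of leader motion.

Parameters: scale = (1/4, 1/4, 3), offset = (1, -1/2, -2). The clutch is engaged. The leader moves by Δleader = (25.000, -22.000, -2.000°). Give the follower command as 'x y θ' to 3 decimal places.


axis x: 1/4·25.000 + 1 = 7.250
axis y: 1/4·-22.000 + -1/2 = -6.000
axis θ: 3·-2.000 + -2 = -8.000

7.250 -6.000 -8.000


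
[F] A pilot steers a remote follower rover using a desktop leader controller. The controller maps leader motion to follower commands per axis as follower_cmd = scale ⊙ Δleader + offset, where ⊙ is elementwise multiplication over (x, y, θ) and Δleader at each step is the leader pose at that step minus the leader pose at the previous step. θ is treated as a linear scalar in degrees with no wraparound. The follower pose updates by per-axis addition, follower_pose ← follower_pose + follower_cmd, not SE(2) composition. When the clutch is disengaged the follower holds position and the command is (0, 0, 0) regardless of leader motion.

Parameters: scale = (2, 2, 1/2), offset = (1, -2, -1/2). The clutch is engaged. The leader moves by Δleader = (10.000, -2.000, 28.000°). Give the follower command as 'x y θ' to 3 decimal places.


axis x: 2·10.000 + 1 = 21.000
axis y: 2·-2.000 + -2 = -6.000
axis θ: 1/2·28.000 + -1/2 = 13.500

21.000 -6.000 13.500


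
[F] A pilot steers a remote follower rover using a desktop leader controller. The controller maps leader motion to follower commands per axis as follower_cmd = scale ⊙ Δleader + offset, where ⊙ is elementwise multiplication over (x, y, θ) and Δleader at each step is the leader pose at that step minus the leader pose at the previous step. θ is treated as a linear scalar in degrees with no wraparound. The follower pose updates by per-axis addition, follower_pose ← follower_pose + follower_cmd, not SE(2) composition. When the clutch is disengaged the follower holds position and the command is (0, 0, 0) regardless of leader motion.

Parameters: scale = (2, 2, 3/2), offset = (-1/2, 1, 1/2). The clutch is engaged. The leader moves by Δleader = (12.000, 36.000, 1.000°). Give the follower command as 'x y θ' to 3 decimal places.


23.500 73.000 2.000

axis x: 2·12.000 + -1/2 = 23.500
axis y: 2·36.000 + 1 = 73.000
axis θ: 3/2·1.000 + 1/2 = 2.000


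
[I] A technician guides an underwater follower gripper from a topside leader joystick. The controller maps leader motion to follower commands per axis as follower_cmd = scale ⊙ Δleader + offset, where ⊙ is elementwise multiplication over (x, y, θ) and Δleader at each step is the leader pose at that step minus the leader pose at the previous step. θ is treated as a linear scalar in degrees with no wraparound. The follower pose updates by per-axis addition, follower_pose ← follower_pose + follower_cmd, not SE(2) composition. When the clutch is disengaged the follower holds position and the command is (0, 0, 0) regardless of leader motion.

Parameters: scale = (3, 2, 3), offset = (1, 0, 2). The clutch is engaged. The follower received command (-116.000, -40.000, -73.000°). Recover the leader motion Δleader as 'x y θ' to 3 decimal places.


axis x: (-116.000 − 1) / (3) = -39.000
axis y: (-40.000 − 0) / (2) = -20.000
axis θ: (-73.000 − 2) / (3) = -25.000

-39.000 -20.000 -25.000


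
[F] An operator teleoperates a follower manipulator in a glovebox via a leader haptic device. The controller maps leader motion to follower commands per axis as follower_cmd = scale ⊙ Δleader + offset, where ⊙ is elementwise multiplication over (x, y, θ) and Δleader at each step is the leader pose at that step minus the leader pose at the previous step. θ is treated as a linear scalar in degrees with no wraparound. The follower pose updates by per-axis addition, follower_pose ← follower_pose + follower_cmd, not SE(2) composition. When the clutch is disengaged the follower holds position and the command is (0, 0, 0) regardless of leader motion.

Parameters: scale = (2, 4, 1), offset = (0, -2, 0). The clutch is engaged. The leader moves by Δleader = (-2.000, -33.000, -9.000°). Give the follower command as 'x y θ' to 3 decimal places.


axis x: 2·-2.000 + 0 = -4.000
axis y: 4·-33.000 + -2 = -134.000
axis θ: 1·-9.000 + 0 = -9.000

-4.000 -134.000 -9.000


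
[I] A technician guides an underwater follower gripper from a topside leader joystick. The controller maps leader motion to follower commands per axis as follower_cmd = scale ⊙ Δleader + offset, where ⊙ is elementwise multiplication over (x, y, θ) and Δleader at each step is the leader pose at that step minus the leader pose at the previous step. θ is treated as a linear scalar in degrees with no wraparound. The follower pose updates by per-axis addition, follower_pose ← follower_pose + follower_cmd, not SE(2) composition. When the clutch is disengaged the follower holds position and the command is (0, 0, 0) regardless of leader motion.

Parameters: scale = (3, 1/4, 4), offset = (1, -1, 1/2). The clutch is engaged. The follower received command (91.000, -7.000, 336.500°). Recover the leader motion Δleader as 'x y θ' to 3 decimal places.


30.000 -24.000 84.000

axis x: (91.000 − 1) / (3) = 30.000
axis y: (-7.000 − -1) / (1/4) = -24.000
axis θ: (336.500 − 1/2) / (4) = 84.000


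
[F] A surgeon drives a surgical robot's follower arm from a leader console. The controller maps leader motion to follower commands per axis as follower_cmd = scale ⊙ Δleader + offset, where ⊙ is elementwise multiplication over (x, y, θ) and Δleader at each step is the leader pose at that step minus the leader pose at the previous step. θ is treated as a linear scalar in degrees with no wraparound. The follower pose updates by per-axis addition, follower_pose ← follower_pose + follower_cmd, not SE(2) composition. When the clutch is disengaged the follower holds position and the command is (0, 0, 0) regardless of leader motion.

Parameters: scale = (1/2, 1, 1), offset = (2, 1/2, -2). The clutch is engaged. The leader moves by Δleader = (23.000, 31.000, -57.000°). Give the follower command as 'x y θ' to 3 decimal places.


13.500 31.500 -59.000

axis x: 1/2·23.000 + 2 = 13.500
axis y: 1·31.000 + 1/2 = 31.500
axis θ: 1·-57.000 + -2 = -59.000


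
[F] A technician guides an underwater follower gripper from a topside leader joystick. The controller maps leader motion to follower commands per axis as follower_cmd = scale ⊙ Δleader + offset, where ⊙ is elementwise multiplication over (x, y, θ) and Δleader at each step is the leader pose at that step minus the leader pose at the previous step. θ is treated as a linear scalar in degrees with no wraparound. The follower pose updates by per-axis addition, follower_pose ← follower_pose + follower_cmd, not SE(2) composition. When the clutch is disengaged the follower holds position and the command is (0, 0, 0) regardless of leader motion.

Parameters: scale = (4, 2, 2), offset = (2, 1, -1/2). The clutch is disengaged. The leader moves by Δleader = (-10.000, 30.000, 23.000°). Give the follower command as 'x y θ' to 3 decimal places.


clutch disengaged → follower holds; cmd = (0, 0, 0)

0.000 0.000 0.000


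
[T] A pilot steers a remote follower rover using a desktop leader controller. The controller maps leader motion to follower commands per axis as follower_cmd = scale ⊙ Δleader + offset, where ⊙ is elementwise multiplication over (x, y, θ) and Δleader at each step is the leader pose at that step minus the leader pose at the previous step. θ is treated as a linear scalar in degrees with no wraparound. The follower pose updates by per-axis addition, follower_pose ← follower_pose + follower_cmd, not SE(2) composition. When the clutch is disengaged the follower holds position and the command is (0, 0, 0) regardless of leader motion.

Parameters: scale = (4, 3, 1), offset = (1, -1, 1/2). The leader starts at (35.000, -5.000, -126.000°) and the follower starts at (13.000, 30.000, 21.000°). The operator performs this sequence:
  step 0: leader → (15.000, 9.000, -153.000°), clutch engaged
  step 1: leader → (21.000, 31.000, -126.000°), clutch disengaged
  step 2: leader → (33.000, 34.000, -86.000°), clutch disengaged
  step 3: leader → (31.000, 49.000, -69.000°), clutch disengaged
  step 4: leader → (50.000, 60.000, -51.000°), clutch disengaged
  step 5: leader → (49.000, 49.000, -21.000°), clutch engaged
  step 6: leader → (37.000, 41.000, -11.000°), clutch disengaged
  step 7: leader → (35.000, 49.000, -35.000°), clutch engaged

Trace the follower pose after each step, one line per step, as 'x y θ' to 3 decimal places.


-66.000 71.000 -5.500
-66.000 71.000 -5.500
-66.000 71.000 -5.500
-66.000 71.000 -5.500
-66.000 71.000 -5.500
-69.000 37.000 25.000
-69.000 37.000 25.000
-76.000 60.000 1.500

step 0: Δleader=(-20.000, 14.000, -27.000°), engaged; cmd=(-79.000, 41.000, -26.500°) → follower=(-66.000, 71.000, -5.500°)
step 1: Δleader=(6.000, 22.000, 27.000°), disengaged; cmd=(0,0,0) → follower holds at (-66.000, 71.000, -5.500°)
step 2: Δleader=(12.000, 3.000, 40.000°), disengaged; cmd=(0,0,0) → follower holds at (-66.000, 71.000, -5.500°)
step 3: Δleader=(-2.000, 15.000, 17.000°), disengaged; cmd=(0,0,0) → follower holds at (-66.000, 71.000, -5.500°)
step 4: Δleader=(19.000, 11.000, 18.000°), disengaged; cmd=(0,0,0) → follower holds at (-66.000, 71.000, -5.500°)
step 5: Δleader=(-1.000, -11.000, 30.000°), engaged; cmd=(-3.000, -34.000, 30.500°) → follower=(-69.000, 37.000, 25.000°)
step 6: Δleader=(-12.000, -8.000, 10.000°), disengaged; cmd=(0,0,0) → follower holds at (-69.000, 37.000, 25.000°)
step 7: Δleader=(-2.000, 8.000, -24.000°), engaged; cmd=(-7.000, 23.000, -23.500°) → follower=(-76.000, 60.000, 1.500°)


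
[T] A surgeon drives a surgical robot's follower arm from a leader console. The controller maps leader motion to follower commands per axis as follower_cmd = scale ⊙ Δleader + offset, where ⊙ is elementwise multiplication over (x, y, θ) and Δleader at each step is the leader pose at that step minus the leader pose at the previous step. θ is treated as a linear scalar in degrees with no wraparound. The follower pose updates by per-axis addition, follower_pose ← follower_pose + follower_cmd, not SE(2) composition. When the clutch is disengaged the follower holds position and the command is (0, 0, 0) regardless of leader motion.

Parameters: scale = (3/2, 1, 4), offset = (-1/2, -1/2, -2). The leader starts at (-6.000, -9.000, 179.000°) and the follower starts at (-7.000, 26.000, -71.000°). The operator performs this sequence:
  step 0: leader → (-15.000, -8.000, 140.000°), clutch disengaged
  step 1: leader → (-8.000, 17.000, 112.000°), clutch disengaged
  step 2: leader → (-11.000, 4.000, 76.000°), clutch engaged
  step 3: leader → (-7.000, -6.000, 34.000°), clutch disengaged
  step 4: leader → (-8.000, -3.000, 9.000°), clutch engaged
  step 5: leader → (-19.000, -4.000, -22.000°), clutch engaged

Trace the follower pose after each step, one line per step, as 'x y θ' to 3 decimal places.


-7.000 26.000 -71.000
-7.000 26.000 -71.000
-12.000 12.500 -217.000
-12.000 12.500 -217.000
-14.000 15.000 -319.000
-31.000 13.500 -445.000

step 0: Δleader=(-9.000, 1.000, -39.000°), disengaged; cmd=(0,0,0) → follower holds at (-7.000, 26.000, -71.000°)
step 1: Δleader=(7.000, 25.000, -28.000°), disengaged; cmd=(0,0,0) → follower holds at (-7.000, 26.000, -71.000°)
step 2: Δleader=(-3.000, -13.000, -36.000°), engaged; cmd=(-5.000, -13.500, -146.000°) → follower=(-12.000, 12.500, -217.000°)
step 3: Δleader=(4.000, -10.000, -42.000°), disengaged; cmd=(0,0,0) → follower holds at (-12.000, 12.500, -217.000°)
step 4: Δleader=(-1.000, 3.000, -25.000°), engaged; cmd=(-2.000, 2.500, -102.000°) → follower=(-14.000, 15.000, -319.000°)
step 5: Δleader=(-11.000, -1.000, -31.000°), engaged; cmd=(-17.000, -1.500, -126.000°) → follower=(-31.000, 13.500, -445.000°)


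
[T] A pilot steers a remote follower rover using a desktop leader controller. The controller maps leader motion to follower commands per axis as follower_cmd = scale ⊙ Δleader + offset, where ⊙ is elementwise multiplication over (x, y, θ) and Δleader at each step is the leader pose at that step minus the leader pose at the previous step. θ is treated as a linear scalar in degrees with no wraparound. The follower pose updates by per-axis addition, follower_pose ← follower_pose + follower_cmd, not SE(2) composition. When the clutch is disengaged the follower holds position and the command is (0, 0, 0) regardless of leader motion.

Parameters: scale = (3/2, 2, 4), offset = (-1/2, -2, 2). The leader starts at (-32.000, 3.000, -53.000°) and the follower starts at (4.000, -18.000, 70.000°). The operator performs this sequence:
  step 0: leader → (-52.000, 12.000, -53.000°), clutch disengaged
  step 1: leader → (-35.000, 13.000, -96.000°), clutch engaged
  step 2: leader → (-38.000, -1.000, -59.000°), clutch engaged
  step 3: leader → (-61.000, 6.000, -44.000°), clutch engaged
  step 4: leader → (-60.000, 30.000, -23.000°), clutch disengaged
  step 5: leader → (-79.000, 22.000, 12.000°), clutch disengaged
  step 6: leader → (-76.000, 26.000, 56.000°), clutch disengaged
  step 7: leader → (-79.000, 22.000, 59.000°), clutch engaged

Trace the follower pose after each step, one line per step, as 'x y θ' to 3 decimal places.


step 0: Δleader=(-20.000, 9.000, 0.000°), disengaged; cmd=(0,0,0) → follower holds at (4.000, -18.000, 70.000°)
step 1: Δleader=(17.000, 1.000, -43.000°), engaged; cmd=(25.000, 0.000, -170.000°) → follower=(29.000, -18.000, -100.000°)
step 2: Δleader=(-3.000, -14.000, 37.000°), engaged; cmd=(-5.000, -30.000, 150.000°) → follower=(24.000, -48.000, 50.000°)
step 3: Δleader=(-23.000, 7.000, 15.000°), engaged; cmd=(-35.000, 12.000, 62.000°) → follower=(-11.000, -36.000, 112.000°)
step 4: Δleader=(1.000, 24.000, 21.000°), disengaged; cmd=(0,0,0) → follower holds at (-11.000, -36.000, 112.000°)
step 5: Δleader=(-19.000, -8.000, 35.000°), disengaged; cmd=(0,0,0) → follower holds at (-11.000, -36.000, 112.000°)
step 6: Δleader=(3.000, 4.000, 44.000°), disengaged; cmd=(0,0,0) → follower holds at (-11.000, -36.000, 112.000°)
step 7: Δleader=(-3.000, -4.000, 3.000°), engaged; cmd=(-5.000, -10.000, 14.000°) → follower=(-16.000, -46.000, 126.000°)

4.000 -18.000 70.000
29.000 -18.000 -100.000
24.000 -48.000 50.000
-11.000 -36.000 112.000
-11.000 -36.000 112.000
-11.000 -36.000 112.000
-11.000 -36.000 112.000
-16.000 -46.000 126.000


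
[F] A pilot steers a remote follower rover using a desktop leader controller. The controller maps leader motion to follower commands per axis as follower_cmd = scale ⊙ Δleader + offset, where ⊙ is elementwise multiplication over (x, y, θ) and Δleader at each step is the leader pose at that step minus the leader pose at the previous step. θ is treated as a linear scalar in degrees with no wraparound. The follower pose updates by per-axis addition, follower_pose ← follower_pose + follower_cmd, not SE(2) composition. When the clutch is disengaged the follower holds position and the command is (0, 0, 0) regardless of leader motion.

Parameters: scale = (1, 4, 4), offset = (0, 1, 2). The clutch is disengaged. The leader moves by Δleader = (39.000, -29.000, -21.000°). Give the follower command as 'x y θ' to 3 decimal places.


0.000 0.000 0.000

clutch disengaged → follower holds; cmd = (0, 0, 0)


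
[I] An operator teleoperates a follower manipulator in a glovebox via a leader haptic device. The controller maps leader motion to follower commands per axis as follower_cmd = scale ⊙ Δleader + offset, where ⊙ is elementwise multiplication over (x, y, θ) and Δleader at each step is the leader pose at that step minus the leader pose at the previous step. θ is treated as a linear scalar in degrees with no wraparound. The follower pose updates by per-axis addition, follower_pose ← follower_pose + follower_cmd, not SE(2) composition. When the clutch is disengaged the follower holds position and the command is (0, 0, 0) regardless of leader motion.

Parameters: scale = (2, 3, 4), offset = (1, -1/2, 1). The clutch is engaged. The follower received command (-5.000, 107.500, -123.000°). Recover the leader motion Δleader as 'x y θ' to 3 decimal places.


axis x: (-5.000 − 1) / (2) = -3.000
axis y: (107.500 − -1/2) / (3) = 36.000
axis θ: (-123.000 − 1) / (4) = -31.000

-3.000 36.000 -31.000


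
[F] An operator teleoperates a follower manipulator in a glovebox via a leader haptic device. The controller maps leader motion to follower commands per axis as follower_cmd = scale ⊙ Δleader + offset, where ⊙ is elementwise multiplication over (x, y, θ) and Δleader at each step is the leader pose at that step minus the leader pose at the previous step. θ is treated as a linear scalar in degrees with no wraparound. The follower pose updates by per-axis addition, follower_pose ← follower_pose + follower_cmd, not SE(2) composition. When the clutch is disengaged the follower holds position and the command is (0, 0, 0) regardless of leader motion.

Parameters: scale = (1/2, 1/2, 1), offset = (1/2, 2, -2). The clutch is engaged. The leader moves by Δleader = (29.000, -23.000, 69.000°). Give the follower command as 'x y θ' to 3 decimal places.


15.000 -9.500 67.000

axis x: 1/2·29.000 + 1/2 = 15.000
axis y: 1/2·-23.000 + 2 = -9.500
axis θ: 1·69.000 + -2 = 67.000


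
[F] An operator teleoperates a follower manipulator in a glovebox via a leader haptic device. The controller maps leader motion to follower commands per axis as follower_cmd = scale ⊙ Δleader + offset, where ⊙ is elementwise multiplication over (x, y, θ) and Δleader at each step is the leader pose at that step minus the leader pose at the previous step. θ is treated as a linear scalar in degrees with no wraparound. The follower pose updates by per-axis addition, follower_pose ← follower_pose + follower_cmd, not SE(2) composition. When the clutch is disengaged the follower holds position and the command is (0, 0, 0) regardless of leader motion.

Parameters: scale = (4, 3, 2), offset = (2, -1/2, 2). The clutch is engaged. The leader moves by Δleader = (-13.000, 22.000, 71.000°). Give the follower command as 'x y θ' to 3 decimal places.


axis x: 4·-13.000 + 2 = -50.000
axis y: 3·22.000 + -1/2 = 65.500
axis θ: 2·71.000 + 2 = 144.000

-50.000 65.500 144.000


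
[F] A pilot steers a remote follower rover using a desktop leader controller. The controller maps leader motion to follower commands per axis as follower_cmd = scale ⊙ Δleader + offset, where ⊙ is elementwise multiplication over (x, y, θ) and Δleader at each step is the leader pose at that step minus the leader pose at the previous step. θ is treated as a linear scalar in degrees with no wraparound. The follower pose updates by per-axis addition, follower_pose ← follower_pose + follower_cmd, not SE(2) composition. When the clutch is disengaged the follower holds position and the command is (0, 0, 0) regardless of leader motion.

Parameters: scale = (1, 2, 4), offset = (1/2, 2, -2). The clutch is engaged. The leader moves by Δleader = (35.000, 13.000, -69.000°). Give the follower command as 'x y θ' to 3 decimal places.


axis x: 1·35.000 + 1/2 = 35.500
axis y: 2·13.000 + 2 = 28.000
axis θ: 4·-69.000 + -2 = -278.000

35.500 28.000 -278.000
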